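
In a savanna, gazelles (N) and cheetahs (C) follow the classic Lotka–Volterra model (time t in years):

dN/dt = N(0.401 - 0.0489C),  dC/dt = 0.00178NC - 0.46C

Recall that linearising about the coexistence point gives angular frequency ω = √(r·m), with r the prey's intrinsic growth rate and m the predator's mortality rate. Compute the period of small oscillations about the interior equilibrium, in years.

Here r = 0.401 and m = 0.46, so r·m = 0.184.
ω = √0.184 = 0.429 per year, hence T = 2π/ω ≈ 14.6 years.

T ≈ 14.6 years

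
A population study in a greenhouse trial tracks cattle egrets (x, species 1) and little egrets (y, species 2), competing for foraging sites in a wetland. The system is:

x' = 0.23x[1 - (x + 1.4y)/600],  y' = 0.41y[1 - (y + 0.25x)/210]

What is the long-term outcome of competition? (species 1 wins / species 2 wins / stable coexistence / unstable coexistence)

stable coexistence

Compare the nullcline intercepts: K1/α12 = 600/1.4 = 429 > K2 = 210; K2/α21 = 210/0.25 = 840 > K1 = 600.
Since both inequalities hold, each species can invade when rare, so the interior equilibrium is stable.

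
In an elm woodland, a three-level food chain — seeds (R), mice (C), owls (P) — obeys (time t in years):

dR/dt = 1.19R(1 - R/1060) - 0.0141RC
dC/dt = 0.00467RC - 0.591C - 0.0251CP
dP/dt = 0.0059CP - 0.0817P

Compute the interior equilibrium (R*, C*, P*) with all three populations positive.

R* ≈ 886, C* ≈ 13.8, P* ≈ 141

From dP/dt = 0: 0.0059C* = 0.0817, so C* = 13.8.
From dR/dt = 0: 1.19(1 - R*/1060) = 0.0141·13.8, giving R* = 1060·(1 - 0.164) = 886.
From dC/dt = 0: 0.00467·886 - 0.591 = 0.0251P*, so P* = 3.55/0.0251 = 141.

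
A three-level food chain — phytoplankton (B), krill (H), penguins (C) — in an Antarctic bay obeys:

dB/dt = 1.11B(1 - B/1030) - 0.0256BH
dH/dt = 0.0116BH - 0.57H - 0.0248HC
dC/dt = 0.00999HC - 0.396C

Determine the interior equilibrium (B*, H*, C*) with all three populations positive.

From dC/dt = 0: 0.00999H* = 0.396, so H* = 39.6.
From dB/dt = 0: 1.11(1 - B*/1030) = 0.0256·39.6, giving B* = 1030·(1 - 0.914) = 88.4.
From dH/dt = 0: 0.0116·88.4 - 0.57 = 0.0248C*, so C* = 0.455/0.0248 = 18.3.

B* ≈ 88.4, H* ≈ 39.6, C* ≈ 18.3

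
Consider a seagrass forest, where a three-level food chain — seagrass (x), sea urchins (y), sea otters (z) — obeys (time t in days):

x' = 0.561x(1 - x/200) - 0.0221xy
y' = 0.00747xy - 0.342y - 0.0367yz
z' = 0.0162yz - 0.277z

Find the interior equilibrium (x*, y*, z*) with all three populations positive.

x* ≈ 65.3, y* ≈ 17.1, z* ≈ 3.97

From dz/dt = 0: 0.0162y* = 0.277, so y* = 17.1.
From dx/dt = 0: 0.561(1 - x*/200) = 0.0221·17.1, giving x* = 200·(1 - 0.674) = 65.3.
From dy/dt = 0: 0.00747·65.3 - 0.342 = 0.0367z*, so z* = 0.146/0.0367 = 3.97.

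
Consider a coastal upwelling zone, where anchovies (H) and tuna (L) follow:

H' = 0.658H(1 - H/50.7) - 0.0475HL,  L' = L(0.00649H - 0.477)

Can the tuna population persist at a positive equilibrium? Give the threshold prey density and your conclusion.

Threshold H = 73.5; K < 73.5, so no, the predator goes extinct.

The predator equation gives dL/dt > 0 only when H > 0.477/0.00649 = 73.5.
Without the predator, H → K = 50.7. Since 50.7 < 73.5, the predator cannot invade.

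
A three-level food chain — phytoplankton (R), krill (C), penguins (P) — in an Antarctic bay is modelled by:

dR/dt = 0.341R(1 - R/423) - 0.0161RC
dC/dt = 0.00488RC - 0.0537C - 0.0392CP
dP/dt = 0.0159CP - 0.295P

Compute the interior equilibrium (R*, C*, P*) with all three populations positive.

From dP/dt = 0: 0.0159C* = 0.295, so C* = 18.6.
From dR/dt = 0: 0.341(1 - R*/423) = 0.0161·18.6, giving R* = 423·(1 - 0.876) = 52.5.
From dC/dt = 0: 0.00488·52.5 - 0.0537 = 0.0392P*, so P* = 0.202/0.0392 = 5.16.

R* ≈ 52.5, C* ≈ 18.6, P* ≈ 5.16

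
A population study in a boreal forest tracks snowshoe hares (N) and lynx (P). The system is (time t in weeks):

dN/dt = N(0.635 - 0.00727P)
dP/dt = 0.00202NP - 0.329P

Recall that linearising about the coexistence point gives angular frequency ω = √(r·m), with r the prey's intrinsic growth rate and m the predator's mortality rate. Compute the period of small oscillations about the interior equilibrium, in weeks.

T ≈ 13.7 weeks

Here r = 0.635 and m = 0.329, so r·m = 0.209.
ω = √0.209 = 0.457 per week, hence T = 2π/ω ≈ 13.7 weeks.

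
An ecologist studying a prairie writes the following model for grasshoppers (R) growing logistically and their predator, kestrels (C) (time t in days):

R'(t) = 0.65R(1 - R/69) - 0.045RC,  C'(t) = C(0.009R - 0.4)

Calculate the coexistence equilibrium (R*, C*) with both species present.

From dC/dt = 0 with C > 0: 0.009R* = 0.4, so R* = 44.4.
Substitute into dR/dt = 0: 0.65(1 - 44.4/69) = 0.045C*.
The bracket is 0.356, giving C* = 0.231/0.045 = 5.14.

R* ≈ 44.4, C* ≈ 5.14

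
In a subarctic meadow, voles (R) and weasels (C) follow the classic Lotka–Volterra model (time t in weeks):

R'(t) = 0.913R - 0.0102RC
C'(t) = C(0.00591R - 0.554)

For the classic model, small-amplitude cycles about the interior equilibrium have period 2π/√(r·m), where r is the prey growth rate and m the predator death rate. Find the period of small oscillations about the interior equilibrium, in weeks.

Here r = 0.913 and m = 0.554, so r·m = 0.506.
ω = √0.506 = 0.711 per week, hence T = 2π/ω ≈ 8.83 weeks.

T ≈ 8.83 weeks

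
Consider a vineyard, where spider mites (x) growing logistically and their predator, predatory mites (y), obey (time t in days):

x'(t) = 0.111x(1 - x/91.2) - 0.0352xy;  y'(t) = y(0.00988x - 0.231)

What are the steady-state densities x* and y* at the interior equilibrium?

x* ≈ 23.4, y* ≈ 2.34

From dy/dt = 0 with y > 0: 0.00988x* = 0.231, so x* = 23.4.
Substitute into dx/dt = 0: 0.111(1 - 23.4/91.2) = 0.0352y*.
The bracket is 0.744, giving y* = 0.0825/0.0352 = 2.34.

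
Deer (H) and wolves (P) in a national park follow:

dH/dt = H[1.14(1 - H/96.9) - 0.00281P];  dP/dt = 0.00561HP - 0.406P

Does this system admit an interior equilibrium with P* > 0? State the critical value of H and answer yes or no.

The predator equation gives dP/dt > 0 only when H > 0.406/0.00561 = 72.4.
Without the predator, H → K = 96.9. Since 96.9 > 72.4, the predator can invade and persist.

Threshold H = 72.4; K > 72.4, so yes, the predator persists.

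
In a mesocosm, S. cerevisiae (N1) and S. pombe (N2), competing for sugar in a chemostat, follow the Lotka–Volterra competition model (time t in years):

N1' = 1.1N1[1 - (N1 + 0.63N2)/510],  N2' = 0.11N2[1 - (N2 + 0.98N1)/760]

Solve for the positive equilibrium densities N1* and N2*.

Setting both brackets to zero gives the nullclines N1 + 0.63N2 = 510 and 0.98N1 + N2 = 760.
Substituting N2 = 760 - 0.98N1 into the first: N1(1 - 0.63·0.98) = 510 - 0.63·760.
So N1* = 31.2/0.383 = 81.5, and then N2* = 760 - 0.98·81.5 = 680.

N1* ≈ 81.5, N2* ≈ 680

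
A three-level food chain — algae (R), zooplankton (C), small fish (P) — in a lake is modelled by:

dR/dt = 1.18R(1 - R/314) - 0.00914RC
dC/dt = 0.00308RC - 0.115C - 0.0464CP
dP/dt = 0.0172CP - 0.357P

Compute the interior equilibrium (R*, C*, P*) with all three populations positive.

From dP/dt = 0: 0.0172C* = 0.357, so C* = 20.8.
From dR/dt = 0: 1.18(1 - R*/314) = 0.00914·20.8, giving R* = 314·(1 - 0.161) = 264.
From dC/dt = 0: 0.00308·264 - 0.115 = 0.0464P*, so P* = 0.697/0.0464 = 15.

R* ≈ 264, C* ≈ 20.8, P* ≈ 15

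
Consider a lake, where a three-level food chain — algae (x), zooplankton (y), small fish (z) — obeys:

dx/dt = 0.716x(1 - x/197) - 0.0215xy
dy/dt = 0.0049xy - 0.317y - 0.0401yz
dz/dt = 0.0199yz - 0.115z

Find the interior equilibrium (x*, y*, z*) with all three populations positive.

x* ≈ 163, y* ≈ 5.78, z* ≈ 12

From dz/dt = 0: 0.0199y* = 0.115, so y* = 5.78.
From dx/dt = 0: 0.716(1 - x*/197) = 0.0215·5.78, giving x* = 197·(1 - 0.174) = 163.
From dy/dt = 0: 0.0049·163 - 0.317 = 0.0401z*, so z* = 0.481/0.0401 = 12.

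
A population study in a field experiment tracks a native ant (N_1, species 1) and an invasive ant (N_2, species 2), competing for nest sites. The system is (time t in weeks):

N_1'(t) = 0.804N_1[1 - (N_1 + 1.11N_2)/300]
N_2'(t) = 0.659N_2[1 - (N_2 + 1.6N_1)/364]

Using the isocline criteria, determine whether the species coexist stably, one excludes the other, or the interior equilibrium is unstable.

Compare the nullcline intercepts: K1/α12 = 300/1.11 = 270 < K2 = 364; K2/α21 = 364/1.6 = 228 < K1 = 300.
Since both are reversed, neither can invade when rare; the interior point is a saddle.

unstable coexistence (outcome depends on initial conditions)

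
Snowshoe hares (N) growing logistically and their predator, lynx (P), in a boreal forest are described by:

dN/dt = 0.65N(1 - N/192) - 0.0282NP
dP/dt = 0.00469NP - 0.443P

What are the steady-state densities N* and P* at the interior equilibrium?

From dP/dt = 0 with P > 0: 0.00469N* = 0.443, so N* = 94.5.
Substitute into dN/dt = 0: 0.65(1 - 94.5/192) = 0.0282P*.
The bracket is 0.508, giving P* = 0.33/0.0282 = 11.7.

N* ≈ 94.5, P* ≈ 11.7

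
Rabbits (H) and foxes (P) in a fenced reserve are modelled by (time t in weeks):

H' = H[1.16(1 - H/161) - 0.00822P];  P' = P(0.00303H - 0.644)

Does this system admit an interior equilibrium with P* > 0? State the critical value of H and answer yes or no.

Threshold H = 213; K < 213, so no, the predator goes extinct.

The predator equation gives dP/dt > 0 only when H > 0.644/0.00303 = 213.
Without the predator, H → K = 161. Since 161 < 213, the predator cannot invade.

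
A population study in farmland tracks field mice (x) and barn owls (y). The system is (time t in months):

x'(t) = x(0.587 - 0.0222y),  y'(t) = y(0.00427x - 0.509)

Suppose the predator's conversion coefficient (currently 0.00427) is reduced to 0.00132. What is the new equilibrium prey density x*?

At the interior fixed point, setting dy/dt = 0 with y > 0 fixes x* = (predator death rate)/(xy coefficient) — independent of the other coefficients.
With the change, x* = 0.509/0.00132 = 386; it rises from 119.

x* ≈ 386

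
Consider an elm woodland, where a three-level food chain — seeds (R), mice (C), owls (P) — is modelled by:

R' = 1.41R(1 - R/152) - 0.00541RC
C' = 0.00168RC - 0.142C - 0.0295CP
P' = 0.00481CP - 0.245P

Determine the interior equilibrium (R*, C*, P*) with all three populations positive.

From dP/dt = 0: 0.00481C* = 0.245, so C* = 50.9.
From dR/dt = 0: 1.41(1 - R*/152) = 0.00541·50.9, giving R* = 152·(1 - 0.195) = 122.
From dC/dt = 0: 0.00168·122 - 0.142 = 0.0295P*, so P* = 0.0635/0.0295 = 2.15.

R* ≈ 122, C* ≈ 50.9, P* ≈ 2.15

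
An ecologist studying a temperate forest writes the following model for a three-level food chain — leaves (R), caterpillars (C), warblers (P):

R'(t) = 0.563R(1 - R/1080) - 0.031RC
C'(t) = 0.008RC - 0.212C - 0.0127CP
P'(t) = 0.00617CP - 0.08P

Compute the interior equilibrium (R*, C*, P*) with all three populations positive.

R* ≈ 309, C* ≈ 13, P* ≈ 178

From dP/dt = 0: 0.00617C* = 0.08, so C* = 13.
From dR/dt = 0: 0.563(1 - R*/1080) = 0.031·13, giving R* = 1080·(1 - 0.714) = 309.
From dC/dt = 0: 0.008·309 - 0.212 = 0.0127P*, so P* = 2.26/0.0127 = 178.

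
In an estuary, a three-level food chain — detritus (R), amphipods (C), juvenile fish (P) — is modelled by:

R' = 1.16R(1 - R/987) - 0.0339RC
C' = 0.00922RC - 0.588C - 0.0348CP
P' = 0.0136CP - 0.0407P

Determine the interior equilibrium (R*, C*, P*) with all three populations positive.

From dP/dt = 0: 0.0136C* = 0.0407, so C* = 2.99.
From dR/dt = 0: 1.16(1 - R*/987) = 0.0339·2.99, giving R* = 987·(1 - 0.0875) = 901.
From dC/dt = 0: 0.00922·901 - 0.588 = 0.0348P*, so P* = 7.72/0.0348 = 222.

R* ≈ 901, C* ≈ 2.99, P* ≈ 222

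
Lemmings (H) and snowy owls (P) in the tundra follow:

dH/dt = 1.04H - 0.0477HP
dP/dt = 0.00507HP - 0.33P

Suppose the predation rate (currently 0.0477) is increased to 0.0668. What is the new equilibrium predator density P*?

P* ≈ 15.6

At the interior fixed point, setting dH/dt = 0 with H > 0 fixes P* = (prey growth rate)/(HP coefficient) — independent of the other coefficients.
With the change, P* = 1.04/0.0668 = 15.6; it falls from 21.8.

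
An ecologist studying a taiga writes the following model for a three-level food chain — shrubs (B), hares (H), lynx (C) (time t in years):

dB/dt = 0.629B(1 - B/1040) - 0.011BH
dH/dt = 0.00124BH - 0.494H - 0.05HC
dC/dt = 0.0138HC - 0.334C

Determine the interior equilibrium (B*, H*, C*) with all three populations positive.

B* ≈ 600, H* ≈ 24.2, C* ≈ 5

From dC/dt = 0: 0.0138H* = 0.334, so H* = 24.2.
From dB/dt = 0: 0.629(1 - B*/1040) = 0.011·24.2, giving B* = 1040·(1 - 0.423) = 600.
From dH/dt = 0: 0.00124·600 - 0.494 = 0.05C*, so C* = 0.25/0.05 = 5.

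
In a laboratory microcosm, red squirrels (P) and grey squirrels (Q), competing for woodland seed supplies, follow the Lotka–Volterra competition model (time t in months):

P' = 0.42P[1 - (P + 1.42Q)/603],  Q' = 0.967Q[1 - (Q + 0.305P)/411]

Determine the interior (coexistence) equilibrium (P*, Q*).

Setting both brackets to zero gives the nullclines P + 1.42Q = 603 and 0.305P + Q = 411.
Substituting Q = 411 - 0.305P into the first: P(1 - 1.42·0.305) = 603 - 1.42·411.
So P* = 19.4/0.567 = 34.2, and then Q* = 411 - 0.305·34.2 = 401.

P* ≈ 34.2, Q* ≈ 401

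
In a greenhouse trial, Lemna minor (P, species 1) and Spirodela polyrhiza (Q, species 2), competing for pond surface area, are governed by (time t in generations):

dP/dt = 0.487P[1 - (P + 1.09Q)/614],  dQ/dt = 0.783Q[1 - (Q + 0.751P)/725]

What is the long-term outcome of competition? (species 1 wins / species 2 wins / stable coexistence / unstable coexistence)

species 2 excludes species 1

Compare the nullcline intercepts: K1/α12 = 614/1.09 = 563 < K2 = 725; K2/α21 = 725/0.751 = 965 > K1 = 614.
Since the inequalities point opposite ways, species 2 can invade but species 1 cannot.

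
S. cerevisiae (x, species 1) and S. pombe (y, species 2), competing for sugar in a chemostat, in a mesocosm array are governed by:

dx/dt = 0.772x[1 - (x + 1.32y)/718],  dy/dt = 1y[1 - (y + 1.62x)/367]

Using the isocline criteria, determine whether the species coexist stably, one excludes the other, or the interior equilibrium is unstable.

species 1 excludes species 2

Compare the nullcline intercepts: K1/α12 = 718/1.32 = 544 > K2 = 367; K2/α21 = 367/1.62 = 227 < K1 = 718.
Since the inequalities point opposite ways, species 1 can invade but species 2 cannot.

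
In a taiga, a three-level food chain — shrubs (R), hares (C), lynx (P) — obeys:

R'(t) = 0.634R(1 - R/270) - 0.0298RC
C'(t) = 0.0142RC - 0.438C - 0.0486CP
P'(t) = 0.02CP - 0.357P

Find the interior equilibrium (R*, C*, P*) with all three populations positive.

R* ≈ 43.5, C* ≈ 17.8, P* ≈ 3.69

From dP/dt = 0: 0.02C* = 0.357, so C* = 17.8.
From dR/dt = 0: 0.634(1 - R*/270) = 0.0298·17.8, giving R* = 270·(1 - 0.839) = 43.5.
From dC/dt = 0: 0.0142·43.5 - 0.438 = 0.0486P*, so P* = 0.179/0.0486 = 3.69.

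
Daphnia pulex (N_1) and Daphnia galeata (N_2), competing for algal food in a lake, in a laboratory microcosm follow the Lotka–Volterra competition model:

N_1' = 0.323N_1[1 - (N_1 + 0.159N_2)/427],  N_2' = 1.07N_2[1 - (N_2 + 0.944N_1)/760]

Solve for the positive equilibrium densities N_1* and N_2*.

N_1* ≈ 360, N_2* ≈ 420

Setting both brackets to zero gives the nullclines N_1 + 0.159N_2 = 427 and 0.944N_1 + N_2 = 760.
Substituting N_2 = 760 - 0.944N_1 into the first: N_1(1 - 0.159·0.944) = 427 - 0.159·760.
So N_1* = 306/0.85 = 360, and then N_2* = 760 - 0.944·360 = 420.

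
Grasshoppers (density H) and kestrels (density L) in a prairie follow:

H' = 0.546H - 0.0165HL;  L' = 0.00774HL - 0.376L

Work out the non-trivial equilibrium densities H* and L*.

H* ≈ 48.6, L* ≈ 33.1

Set dL/dt = 0 with L > 0: 0.00774H - 0.376 = 0, so H* = 0.376/0.00774 = 48.6.
Set dH/dt = 0 with H > 0: 0.546 - 0.0165L = 0, so L* = 0.546/0.0165 = 33.1.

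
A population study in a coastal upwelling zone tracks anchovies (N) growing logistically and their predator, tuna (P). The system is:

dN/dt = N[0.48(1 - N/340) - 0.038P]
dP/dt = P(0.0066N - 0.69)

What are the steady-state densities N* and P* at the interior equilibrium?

From dP/dt = 0 with P > 0: 0.0066N* = 0.69, so N* = 105.
Substitute into dN/dt = 0: 0.48(1 - 105/340) = 0.038P*.
The bracket is 0.693, giving P* = 0.332/0.038 = 8.75.

N* ≈ 105, P* ≈ 8.75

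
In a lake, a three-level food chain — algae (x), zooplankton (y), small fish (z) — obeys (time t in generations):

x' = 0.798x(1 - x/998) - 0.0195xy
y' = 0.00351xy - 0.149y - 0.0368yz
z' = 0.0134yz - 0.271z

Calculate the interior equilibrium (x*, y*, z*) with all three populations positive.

x* ≈ 505, y* ≈ 20.2, z* ≈ 44.1

From dz/dt = 0: 0.0134y* = 0.271, so y* = 20.2.
From dx/dt = 0: 0.798(1 - x*/998) = 0.0195·20.2, giving x* = 998·(1 - 0.494) = 505.
From dy/dt = 0: 0.00351·505 - 0.149 = 0.0368z*, so z* = 1.62/0.0368 = 44.1.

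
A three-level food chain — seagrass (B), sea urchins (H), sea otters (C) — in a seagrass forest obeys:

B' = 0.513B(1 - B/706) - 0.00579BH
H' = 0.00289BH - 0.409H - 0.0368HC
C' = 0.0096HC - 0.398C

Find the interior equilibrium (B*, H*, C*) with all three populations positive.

From dC/dt = 0: 0.0096H* = 0.398, so H* = 41.5.
From dB/dt = 0: 0.513(1 - B*/706) = 0.00579·41.5, giving B* = 706·(1 - 0.468) = 376.
From dH/dt = 0: 0.00289·376 - 0.409 = 0.0368C*, so C* = 0.677/0.0368 = 18.4.

B* ≈ 376, H* ≈ 41.5, C* ≈ 18.4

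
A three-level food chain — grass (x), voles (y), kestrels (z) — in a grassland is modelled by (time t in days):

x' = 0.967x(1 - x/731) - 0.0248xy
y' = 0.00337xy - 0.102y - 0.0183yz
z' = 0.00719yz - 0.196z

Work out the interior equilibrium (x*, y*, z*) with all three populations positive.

x* ≈ 220, y* ≈ 27.3, z* ≈ 34.9

From dz/dt = 0: 0.00719y* = 0.196, so y* = 27.3.
From dx/dt = 0: 0.967(1 - x*/731) = 0.0248·27.3, giving x* = 731·(1 - 0.699) = 220.
From dy/dt = 0: 0.00337·220 - 0.102 = 0.0183z*, so z* = 0.639/0.0183 = 34.9.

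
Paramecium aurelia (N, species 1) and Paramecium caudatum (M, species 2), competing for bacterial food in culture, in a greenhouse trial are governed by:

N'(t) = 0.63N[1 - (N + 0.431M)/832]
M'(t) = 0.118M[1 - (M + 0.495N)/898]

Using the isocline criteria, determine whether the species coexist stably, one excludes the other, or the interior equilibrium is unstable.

Compare the nullcline intercepts: K1/α12 = 832/0.431 = 1930 > K2 = 898; K2/α21 = 898/0.495 = 1810 > K1 = 832.
Since both inequalities hold, each species can invade when rare, so the interior equilibrium is stable.

stable coexistence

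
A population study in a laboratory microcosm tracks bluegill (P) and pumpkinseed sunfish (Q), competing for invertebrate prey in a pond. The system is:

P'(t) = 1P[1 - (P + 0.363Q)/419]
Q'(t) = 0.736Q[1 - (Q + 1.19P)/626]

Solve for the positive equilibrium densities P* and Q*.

P* ≈ 338, Q* ≈ 224

Setting both brackets to zero gives the nullclines P + 0.363Q = 419 and 1.19P + Q = 626.
Substituting Q = 626 - 1.19P into the first: P(1 - 0.363·1.19) = 419 - 0.363·626.
So P* = 192/0.568 = 338, and then Q* = 626 - 1.19·338 = 224.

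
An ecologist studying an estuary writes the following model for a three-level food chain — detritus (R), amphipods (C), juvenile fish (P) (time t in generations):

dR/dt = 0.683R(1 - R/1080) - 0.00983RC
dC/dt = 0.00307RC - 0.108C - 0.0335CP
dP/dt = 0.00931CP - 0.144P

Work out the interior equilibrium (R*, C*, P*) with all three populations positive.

R* ≈ 840, C* ≈ 15.5, P* ≈ 73.7

From dP/dt = 0: 0.00931C* = 0.144, so C* = 15.5.
From dR/dt = 0: 0.683(1 - R*/1080) = 0.00983·15.5, giving R* = 1080·(1 - 0.223) = 840.
From dC/dt = 0: 0.00307·840 - 0.108 = 0.0335P*, so P* = 2.47/0.0335 = 73.7.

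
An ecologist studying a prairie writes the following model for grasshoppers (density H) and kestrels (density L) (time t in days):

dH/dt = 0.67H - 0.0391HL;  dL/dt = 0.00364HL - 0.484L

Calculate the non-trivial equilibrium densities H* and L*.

H* ≈ 133, L* ≈ 17.1

Set dL/dt = 0 with L > 0: 0.00364H - 0.484 = 0, so H* = 0.484/0.00364 = 133.
Set dH/dt = 0 with H > 0: 0.67 - 0.0391L = 0, so L* = 0.67/0.0391 = 17.1.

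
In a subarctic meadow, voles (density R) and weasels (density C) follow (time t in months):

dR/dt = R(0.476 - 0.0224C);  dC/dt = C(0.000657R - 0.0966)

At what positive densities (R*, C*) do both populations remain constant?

Set dC/dt = 0 with C > 0: 0.000657R - 0.0966 = 0, so R* = 0.0966/0.000657 = 147.
Set dR/dt = 0 with R > 0: 0.476 - 0.0224C = 0, so C* = 0.476/0.0224 = 21.2.

R* ≈ 147, C* ≈ 21.2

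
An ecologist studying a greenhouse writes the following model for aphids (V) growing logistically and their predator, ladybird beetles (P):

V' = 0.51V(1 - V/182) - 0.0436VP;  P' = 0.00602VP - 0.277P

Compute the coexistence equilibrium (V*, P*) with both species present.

From dP/dt = 0 with P > 0: 0.00602V* = 0.277, so V* = 46.
Substitute into dV/dt = 0: 0.51(1 - 46/182) = 0.0436P*.
The bracket is 0.747, giving P* = 0.381/0.0436 = 8.74.

V* ≈ 46, P* ≈ 8.74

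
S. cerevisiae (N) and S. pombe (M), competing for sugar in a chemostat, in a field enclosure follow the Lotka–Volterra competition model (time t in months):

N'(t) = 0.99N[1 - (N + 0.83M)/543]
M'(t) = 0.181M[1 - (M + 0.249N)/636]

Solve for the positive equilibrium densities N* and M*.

Setting both brackets to zero gives the nullclines N + 0.83M = 543 and 0.249N + M = 636.
Substituting M = 636 - 0.249N into the first: N(1 - 0.83·0.249) = 543 - 0.83·636.
So N* = 15.1/0.793 = 19.1, and then M* = 636 - 0.249·19.1 = 631.

N* ≈ 19.1, M* ≈ 631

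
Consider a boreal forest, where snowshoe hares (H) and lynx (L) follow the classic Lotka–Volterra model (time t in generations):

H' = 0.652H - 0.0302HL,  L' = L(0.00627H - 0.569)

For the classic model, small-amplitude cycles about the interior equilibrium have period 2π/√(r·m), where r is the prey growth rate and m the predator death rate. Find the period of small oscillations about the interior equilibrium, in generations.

Here r = 0.652 and m = 0.569, so r·m = 0.371.
ω = √0.371 = 0.609 per generation, hence T = 2π/ω ≈ 10.3 generations.

T ≈ 10.3 generations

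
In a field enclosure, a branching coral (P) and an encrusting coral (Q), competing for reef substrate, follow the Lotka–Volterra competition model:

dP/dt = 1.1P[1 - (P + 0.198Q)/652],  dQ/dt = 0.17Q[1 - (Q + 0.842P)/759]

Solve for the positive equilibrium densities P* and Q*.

P* ≈ 602, Q* ≈ 252

Setting both brackets to zero gives the nullclines P + 0.198Q = 652 and 0.842P + Q = 759.
Substituting Q = 759 - 0.842P into the first: P(1 - 0.198·0.842) = 652 - 0.198·759.
So P* = 502/0.833 = 602, and then Q* = 759 - 0.842·602 = 252.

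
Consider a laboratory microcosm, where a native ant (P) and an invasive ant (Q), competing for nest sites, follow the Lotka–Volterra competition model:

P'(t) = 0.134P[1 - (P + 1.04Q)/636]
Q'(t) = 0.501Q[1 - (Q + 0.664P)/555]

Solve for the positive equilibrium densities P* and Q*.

Setting both brackets to zero gives the nullclines P + 1.04Q = 636 and 0.664P + Q = 555.
Substituting Q = 555 - 0.664P into the first: P(1 - 1.04·0.664) = 636 - 1.04·555.
So P* = 58.8/0.309 = 190, and then Q* = 555 - 0.664·190 = 429.

P* ≈ 190, Q* ≈ 429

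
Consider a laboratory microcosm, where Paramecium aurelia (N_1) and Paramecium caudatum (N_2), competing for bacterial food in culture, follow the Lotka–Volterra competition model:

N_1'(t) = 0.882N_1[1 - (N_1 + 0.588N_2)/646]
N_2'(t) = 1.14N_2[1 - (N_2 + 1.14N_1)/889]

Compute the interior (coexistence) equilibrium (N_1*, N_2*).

Setting both brackets to zero gives the nullclines N_1 + 0.588N_2 = 646 and 1.14N_1 + N_2 = 889.
Substituting N_2 = 889 - 1.14N_1 into the first: N_1(1 - 0.588·1.14) = 646 - 0.588·889.
So N_1* = 123/0.33 = 374, and then N_2* = 889 - 1.14·374 = 463.

N_1* ≈ 374, N_2* ≈ 463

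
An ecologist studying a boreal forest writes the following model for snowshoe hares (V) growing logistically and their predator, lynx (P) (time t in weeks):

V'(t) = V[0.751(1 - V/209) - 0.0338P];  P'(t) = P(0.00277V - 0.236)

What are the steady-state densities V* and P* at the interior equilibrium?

From dP/dt = 0 with P > 0: 0.00277V* = 0.236, so V* = 85.2.
Substitute into dV/dt = 0: 0.751(1 - 85.2/209) = 0.0338P*.
The bracket is 0.592, giving P* = 0.445/0.0338 = 13.2.

V* ≈ 85.2, P* ≈ 13.2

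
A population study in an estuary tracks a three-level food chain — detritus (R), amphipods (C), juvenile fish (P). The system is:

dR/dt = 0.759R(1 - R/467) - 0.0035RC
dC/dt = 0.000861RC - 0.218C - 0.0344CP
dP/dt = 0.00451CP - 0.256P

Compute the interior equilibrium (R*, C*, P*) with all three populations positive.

From dP/dt = 0: 0.00451C* = 0.256, so C* = 56.8.
From dR/dt = 0: 0.759(1 - R*/467) = 0.0035·56.8, giving R* = 467·(1 - 0.262) = 345.
From dC/dt = 0: 0.000861·345 - 0.218 = 0.0344P*, so P* = 0.0788/0.0344 = 2.29.

R* ≈ 345, C* ≈ 56.8, P* ≈ 2.29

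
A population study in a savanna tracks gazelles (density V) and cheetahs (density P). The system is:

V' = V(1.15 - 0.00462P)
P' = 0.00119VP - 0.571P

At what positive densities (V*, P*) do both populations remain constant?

V* ≈ 480, P* ≈ 249

Set dP/dt = 0 with P > 0: 0.00119V - 0.571 = 0, so V* = 0.571/0.00119 = 480.
Set dV/dt = 0 with V > 0: 1.15 - 0.00462P = 0, so P* = 1.15/0.00462 = 249.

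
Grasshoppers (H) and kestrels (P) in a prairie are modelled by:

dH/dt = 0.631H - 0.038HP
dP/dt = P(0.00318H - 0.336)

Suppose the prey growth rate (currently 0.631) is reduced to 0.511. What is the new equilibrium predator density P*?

At the interior fixed point, setting dH/dt = 0 with H > 0 fixes P* = (prey growth rate)/(HP coefficient) — independent of the other coefficients.
With the change, P* = 0.511/0.038 = 13.4; it falls from 16.6.

P* ≈ 13.4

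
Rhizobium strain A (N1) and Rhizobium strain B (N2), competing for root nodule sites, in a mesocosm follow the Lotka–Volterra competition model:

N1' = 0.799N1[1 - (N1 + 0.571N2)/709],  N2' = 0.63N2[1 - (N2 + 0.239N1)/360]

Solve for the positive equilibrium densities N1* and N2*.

Setting both brackets to zero gives the nullclines N1 + 0.571N2 = 709 and 0.239N1 + N2 = 360.
Substituting N2 = 360 - 0.239N1 into the first: N1(1 - 0.571·0.239) = 709 - 0.571·360.
So N1* = 503/0.864 = 583, and then N2* = 360 - 0.239·583 = 221.

N1* ≈ 583, N2* ≈ 221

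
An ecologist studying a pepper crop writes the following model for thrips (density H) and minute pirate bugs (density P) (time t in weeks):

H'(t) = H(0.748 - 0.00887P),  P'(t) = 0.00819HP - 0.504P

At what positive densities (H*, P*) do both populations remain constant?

H* ≈ 61.5, P* ≈ 84.3

Set dP/dt = 0 with P > 0: 0.00819H - 0.504 = 0, so H* = 0.504/0.00819 = 61.5.
Set dH/dt = 0 with H > 0: 0.748 - 0.00887P = 0, so P* = 0.748/0.00887 = 84.3.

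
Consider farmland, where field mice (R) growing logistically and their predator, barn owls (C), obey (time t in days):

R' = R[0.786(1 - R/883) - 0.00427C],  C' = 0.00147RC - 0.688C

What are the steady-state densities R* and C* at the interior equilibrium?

From dC/dt = 0 with C > 0: 0.00147R* = 0.688, so R* = 468.
Substitute into dR/dt = 0: 0.786(1 - 468/883) = 0.00427C*.
The bracket is 0.47, giving C* = 0.369/0.00427 = 86.5.

R* ≈ 468, C* ≈ 86.5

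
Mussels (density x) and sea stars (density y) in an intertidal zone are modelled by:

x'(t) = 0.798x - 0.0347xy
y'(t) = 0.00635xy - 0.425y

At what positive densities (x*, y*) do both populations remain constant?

x* ≈ 66.9, y* ≈ 23

Set dy/dt = 0 with y > 0: 0.00635x - 0.425 = 0, so x* = 0.425/0.00635 = 66.9.
Set dx/dt = 0 with x > 0: 0.798 - 0.0347y = 0, so y* = 0.798/0.0347 = 23.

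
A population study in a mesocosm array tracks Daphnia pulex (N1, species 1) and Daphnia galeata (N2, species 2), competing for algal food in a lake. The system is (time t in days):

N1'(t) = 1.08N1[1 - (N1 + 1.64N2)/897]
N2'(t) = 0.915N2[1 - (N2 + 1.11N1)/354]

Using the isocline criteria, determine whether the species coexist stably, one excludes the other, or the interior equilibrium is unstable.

Compare the nullcline intercepts: K1/α12 = 897/1.64 = 547 > K2 = 354; K2/α21 = 354/1.11 = 319 < K1 = 897.
Since the inequalities point opposite ways, species 1 can invade but species 2 cannot.

species 1 excludes species 2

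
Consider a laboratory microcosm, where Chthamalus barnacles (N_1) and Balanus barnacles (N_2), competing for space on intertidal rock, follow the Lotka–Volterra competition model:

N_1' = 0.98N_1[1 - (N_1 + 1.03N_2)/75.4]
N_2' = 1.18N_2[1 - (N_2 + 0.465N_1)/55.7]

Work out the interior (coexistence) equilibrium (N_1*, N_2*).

N_1* ≈ 34.6, N_2* ≈ 39.6

Setting both brackets to zero gives the nullclines N_1 + 1.03N_2 = 75.4 and 0.465N_1 + N_2 = 55.7.
Substituting N_2 = 55.7 - 0.465N_1 into the first: N_1(1 - 1.03·0.465) = 75.4 - 1.03·55.7.
So N_1* = 18/0.521 = 34.6, and then N_2* = 55.7 - 0.465·34.6 = 39.6.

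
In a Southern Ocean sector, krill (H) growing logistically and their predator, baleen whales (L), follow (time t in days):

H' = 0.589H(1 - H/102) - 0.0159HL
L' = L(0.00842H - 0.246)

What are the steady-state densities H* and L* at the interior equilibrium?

H* ≈ 29.2, L* ≈ 26.4

From dL/dt = 0 with L > 0: 0.00842H* = 0.246, so H* = 29.2.
Substitute into dH/dt = 0: 0.589(1 - 29.2/102) = 0.0159L*.
The bracket is 0.714, giving L* = 0.42/0.0159 = 26.4.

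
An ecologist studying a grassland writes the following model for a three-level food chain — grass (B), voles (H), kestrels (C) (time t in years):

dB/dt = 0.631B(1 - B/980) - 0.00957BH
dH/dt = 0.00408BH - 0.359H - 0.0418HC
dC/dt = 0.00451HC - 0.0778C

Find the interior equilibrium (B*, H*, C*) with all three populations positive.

B* ≈ 724, H* ≈ 17.3, C* ≈ 62

From dC/dt = 0: 0.00451H* = 0.0778, so H* = 17.3.
From dB/dt = 0: 0.631(1 - B*/980) = 0.00957·17.3, giving B* = 980·(1 - 0.262) = 724.
From dH/dt = 0: 0.00408·724 - 0.359 = 0.0418C*, so C* = 2.59/0.0418 = 62.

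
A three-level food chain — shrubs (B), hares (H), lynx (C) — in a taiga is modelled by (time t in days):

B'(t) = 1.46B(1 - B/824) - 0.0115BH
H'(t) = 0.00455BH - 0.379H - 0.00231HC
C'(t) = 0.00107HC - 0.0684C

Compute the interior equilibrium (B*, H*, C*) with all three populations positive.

From dC/dt = 0: 0.00107H* = 0.0684, so H* = 63.9.
From dB/dt = 0: 1.46(1 - B*/824) = 0.0115·63.9, giving B* = 824·(1 - 0.504) = 409.
From dH/dt = 0: 0.00455·409 - 0.379 = 0.00231C*, so C* = 1.48/0.00231 = 642.

B* ≈ 409, H* ≈ 63.9, C* ≈ 642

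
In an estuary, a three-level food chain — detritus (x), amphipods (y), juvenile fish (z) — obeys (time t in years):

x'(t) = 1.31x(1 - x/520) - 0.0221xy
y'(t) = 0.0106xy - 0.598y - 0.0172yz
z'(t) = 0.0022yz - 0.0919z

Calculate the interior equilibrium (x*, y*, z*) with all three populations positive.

From dz/dt = 0: 0.0022y* = 0.0919, so y* = 41.8.
From dx/dt = 0: 1.31(1 - x*/520) = 0.0221·41.8, giving x* = 520·(1 - 0.705) = 154.
From dy/dt = 0: 0.0106·154 - 0.598 = 0.0172z*, so z* = 1.03/0.0172 = 59.9.

x* ≈ 154, y* ≈ 41.8, z* ≈ 59.9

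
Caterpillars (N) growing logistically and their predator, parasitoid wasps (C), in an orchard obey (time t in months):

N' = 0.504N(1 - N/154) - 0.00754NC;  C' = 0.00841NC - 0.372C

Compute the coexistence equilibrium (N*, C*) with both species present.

From dC/dt = 0 with C > 0: 0.00841N* = 0.372, so N* = 44.2.
Substitute into dN/dt = 0: 0.504(1 - 44.2/154) = 0.00754C*.
The bracket is 0.713, giving C* = 0.359/0.00754 = 47.6.

N* ≈ 44.2, C* ≈ 47.6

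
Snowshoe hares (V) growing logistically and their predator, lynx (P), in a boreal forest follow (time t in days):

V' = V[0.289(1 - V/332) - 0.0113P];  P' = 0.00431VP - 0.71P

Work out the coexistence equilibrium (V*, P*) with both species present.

From dP/dt = 0 with P > 0: 0.00431V* = 0.71, so V* = 165.
Substitute into dV/dt = 0: 0.289(1 - 165/332) = 0.0113P*.
The bracket is 0.504, giving P* = 0.146/0.0113 = 12.9.

V* ≈ 165, P* ≈ 12.9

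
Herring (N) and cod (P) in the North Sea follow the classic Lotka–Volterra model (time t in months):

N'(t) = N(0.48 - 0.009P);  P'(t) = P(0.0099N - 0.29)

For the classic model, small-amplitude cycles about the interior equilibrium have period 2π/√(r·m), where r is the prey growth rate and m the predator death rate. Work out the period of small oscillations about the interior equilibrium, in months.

T ≈ 16.8 months

Here r = 0.48 and m = 0.29, so r·m = 0.139.
ω = √0.139 = 0.373 per month, hence T = 2π/ω ≈ 16.8 months.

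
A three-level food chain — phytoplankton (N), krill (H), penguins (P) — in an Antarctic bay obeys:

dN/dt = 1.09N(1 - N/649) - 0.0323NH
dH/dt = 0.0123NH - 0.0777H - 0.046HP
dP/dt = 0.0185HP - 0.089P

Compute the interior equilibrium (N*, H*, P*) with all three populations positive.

N* ≈ 556, H* ≈ 4.81, P* ≈ 147

From dP/dt = 0: 0.0185H* = 0.089, so H* = 4.81.
From dN/dt = 0: 1.09(1 - N*/649) = 0.0323·4.81, giving N* = 649·(1 - 0.143) = 556.
From dH/dt = 0: 0.0123·556 - 0.0777 = 0.046P*, so P* = 6.77/0.046 = 147.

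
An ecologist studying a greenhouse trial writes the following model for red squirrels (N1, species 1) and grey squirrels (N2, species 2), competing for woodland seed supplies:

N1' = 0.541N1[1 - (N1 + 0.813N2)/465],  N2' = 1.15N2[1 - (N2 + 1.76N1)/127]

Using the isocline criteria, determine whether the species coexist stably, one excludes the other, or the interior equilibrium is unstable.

Compare the nullcline intercepts: K1/α12 = 465/0.813 = 572 > K2 = 127; K2/α21 = 127/1.76 = 72.2 < K1 = 465.
Since the inequalities point opposite ways, species 1 can invade but species 2 cannot.

species 1 excludes species 2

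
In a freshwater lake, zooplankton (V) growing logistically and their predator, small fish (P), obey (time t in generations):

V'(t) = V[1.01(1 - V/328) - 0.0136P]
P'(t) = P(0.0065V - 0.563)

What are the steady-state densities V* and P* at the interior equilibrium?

V* ≈ 86.6, P* ≈ 54.7

From dP/dt = 0 with P > 0: 0.0065V* = 0.563, so V* = 86.6.
Substitute into dV/dt = 0: 1.01(1 - 86.6/328) = 0.0136P*.
The bracket is 0.736, giving P* = 0.743/0.0136 = 54.7.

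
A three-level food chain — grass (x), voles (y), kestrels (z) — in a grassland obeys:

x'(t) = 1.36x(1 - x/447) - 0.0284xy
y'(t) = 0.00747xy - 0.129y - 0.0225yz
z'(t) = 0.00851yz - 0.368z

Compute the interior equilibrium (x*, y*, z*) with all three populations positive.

From dz/dt = 0: 0.00851y* = 0.368, so y* = 43.2.
From dx/dt = 0: 1.36(1 - x*/447) = 0.0284·43.2, giving x* = 447·(1 - 0.903) = 43.3.
From dy/dt = 0: 0.00747·43.3 - 0.129 = 0.0225z*, so z* = 0.195/0.0225 = 8.66.

x* ≈ 43.3, y* ≈ 43.2, z* ≈ 8.66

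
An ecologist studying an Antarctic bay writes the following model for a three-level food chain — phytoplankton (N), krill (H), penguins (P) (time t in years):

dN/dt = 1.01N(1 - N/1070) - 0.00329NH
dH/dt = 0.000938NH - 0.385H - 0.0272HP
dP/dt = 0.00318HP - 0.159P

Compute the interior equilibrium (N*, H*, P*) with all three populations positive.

From dP/dt = 0: 0.00318H* = 0.159, so H* = 50.
From dN/dt = 0: 1.01(1 - N*/1070) = 0.00329·50, giving N* = 1070·(1 - 0.163) = 896.
From dH/dt = 0: 0.000938·896 - 0.385 = 0.0272P*, so P* = 0.455/0.0272 = 16.7.

N* ≈ 896, H* ≈ 50, P* ≈ 16.7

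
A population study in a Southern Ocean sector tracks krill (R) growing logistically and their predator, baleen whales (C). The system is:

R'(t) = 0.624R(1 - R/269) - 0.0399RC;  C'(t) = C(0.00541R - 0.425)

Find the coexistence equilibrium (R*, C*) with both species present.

R* ≈ 78.6, C* ≈ 11.1

From dC/dt = 0 with C > 0: 0.00541R* = 0.425, so R* = 78.6.
Substitute into dR/dt = 0: 0.624(1 - 78.6/269) = 0.0399C*.
The bracket is 0.708, giving C* = 0.442/0.0399 = 11.1.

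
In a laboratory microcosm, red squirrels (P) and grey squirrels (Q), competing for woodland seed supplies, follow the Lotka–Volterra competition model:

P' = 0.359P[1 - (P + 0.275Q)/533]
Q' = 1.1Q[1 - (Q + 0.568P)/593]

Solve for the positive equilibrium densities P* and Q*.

P* ≈ 438, Q* ≈ 344

Setting both brackets to zero gives the nullclines P + 0.275Q = 533 and 0.568P + Q = 593.
Substituting Q = 593 - 0.568P into the first: P(1 - 0.275·0.568) = 533 - 0.275·593.
So P* = 370/0.844 = 438, and then Q* = 593 - 0.568·438 = 344.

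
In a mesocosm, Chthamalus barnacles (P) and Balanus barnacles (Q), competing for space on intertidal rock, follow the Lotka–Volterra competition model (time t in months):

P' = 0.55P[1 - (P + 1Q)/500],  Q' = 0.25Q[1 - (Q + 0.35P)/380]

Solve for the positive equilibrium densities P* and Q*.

Setting both brackets to zero gives the nullclines P + 1Q = 500 and 0.35P + Q = 380.
Substituting Q = 380 - 0.35P into the first: P(1 - 1·0.35) = 500 - 1·380.
So P* = 120/0.65 = 185, and then Q* = 380 - 0.35·185 = 315.

P* ≈ 185, Q* ≈ 315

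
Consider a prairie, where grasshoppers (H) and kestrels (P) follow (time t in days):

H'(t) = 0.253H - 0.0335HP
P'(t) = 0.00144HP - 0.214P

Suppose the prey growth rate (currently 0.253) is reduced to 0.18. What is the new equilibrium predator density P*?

P* ≈ 5.37

At the interior fixed point, setting dH/dt = 0 with H > 0 fixes P* = (prey growth rate)/(HP coefficient) — independent of the other coefficients.
With the change, P* = 0.18/0.0335 = 5.37; it falls from 7.55.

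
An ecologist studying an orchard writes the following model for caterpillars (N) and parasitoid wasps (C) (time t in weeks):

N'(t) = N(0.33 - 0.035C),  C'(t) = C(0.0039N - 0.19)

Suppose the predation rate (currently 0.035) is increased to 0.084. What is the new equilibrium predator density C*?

C* ≈ 3.93

At the interior fixed point, setting dN/dt = 0 with N > 0 fixes C* = (prey growth rate)/(NC coefficient) — independent of the other coefficients.
With the change, C* = 0.33/0.084 = 3.93; it falls from 9.43.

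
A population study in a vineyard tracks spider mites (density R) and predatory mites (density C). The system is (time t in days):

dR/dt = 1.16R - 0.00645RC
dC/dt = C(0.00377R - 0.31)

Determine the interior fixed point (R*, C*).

Set dC/dt = 0 with C > 0: 0.00377R - 0.31 = 0, so R* = 0.31/0.00377 = 82.2.
Set dR/dt = 0 with R > 0: 1.16 - 0.00645C = 0, so C* = 1.16/0.00645 = 180.

R* ≈ 82.2, C* ≈ 180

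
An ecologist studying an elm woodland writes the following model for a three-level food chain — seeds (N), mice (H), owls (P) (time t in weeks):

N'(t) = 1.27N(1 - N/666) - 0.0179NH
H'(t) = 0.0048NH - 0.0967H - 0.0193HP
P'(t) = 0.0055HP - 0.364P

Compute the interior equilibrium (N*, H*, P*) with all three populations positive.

From dP/dt = 0: 0.0055H* = 0.364, so H* = 66.2.
From dN/dt = 0: 1.27(1 - N*/666) = 0.0179·66.2, giving N* = 666·(1 - 0.933) = 44.8.
From dH/dt = 0: 0.0048·44.8 - 0.0967 = 0.0193P*, so P* = 0.118/0.0193 = 6.12.

N* ≈ 44.8, H* ≈ 66.2, P* ≈ 6.12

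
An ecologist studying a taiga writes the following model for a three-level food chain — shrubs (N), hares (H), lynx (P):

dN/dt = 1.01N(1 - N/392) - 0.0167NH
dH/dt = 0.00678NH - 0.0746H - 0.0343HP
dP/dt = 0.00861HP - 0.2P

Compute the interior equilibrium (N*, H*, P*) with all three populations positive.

From dP/dt = 0: 0.00861H* = 0.2, so H* = 23.2.
From dN/dt = 0: 1.01(1 - N*/392) = 0.0167·23.2, giving N* = 392·(1 - 0.384) = 241.
From dH/dt = 0: 0.00678·241 - 0.0746 = 0.0343P*, so P* = 1.56/0.0343 = 45.6.

N* ≈ 241, H* ≈ 23.2, P* ≈ 45.6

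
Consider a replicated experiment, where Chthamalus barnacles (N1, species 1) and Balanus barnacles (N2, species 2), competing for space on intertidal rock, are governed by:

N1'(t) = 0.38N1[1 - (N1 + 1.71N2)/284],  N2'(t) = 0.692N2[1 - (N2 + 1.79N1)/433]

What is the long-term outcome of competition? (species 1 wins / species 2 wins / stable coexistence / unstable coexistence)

unstable coexistence (outcome depends on initial conditions)

Compare the nullcline intercepts: K1/α12 = 284/1.71 = 166 < K2 = 433; K2/α21 = 433/1.79 = 242 < K1 = 284.
Since both are reversed, neither can invade when rare; the interior point is a saddle.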